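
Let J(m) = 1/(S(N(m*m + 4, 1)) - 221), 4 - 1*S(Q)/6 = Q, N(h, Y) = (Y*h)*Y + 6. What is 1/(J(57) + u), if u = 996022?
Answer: 19751/19672430521 ≈ 1.0040e-6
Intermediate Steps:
N(h, Y) = 6 + h*Y**2 (N(h, Y) = h*Y**2 + 6 = 6 + h*Y**2)
S(Q) = 24 - 6*Q
J(m) = 1/(-257 - 6*m**2) (J(m) = 1/((24 - 6*(6 + (m*m + 4)*1**2)) - 221) = 1/((24 - 6*(6 + (m**2 + 4)*1)) - 221) = 1/((24 - 6*(6 + (4 + m**2)*1)) - 221) = 1/((24 - 6*(6 + (4 + m**2))) - 221) = 1/((24 - 6*(10 + m**2)) - 221) = 1/((24 + (-60 - 6*m**2)) - 221) = 1/((-36 - 6*m**2) - 221) = 1/(-257 - 6*m**2))
1/(J(57) + u) = 1/(-1/(257 + 6*57**2) + 996022) = 1/(-1/(257 + 6*3249) + 996022) = 1/(-1/(257 + 19494) + 996022) = 1/(-1/19751 + 996022) = 1/(19672430521/19751) = 19751/19672430521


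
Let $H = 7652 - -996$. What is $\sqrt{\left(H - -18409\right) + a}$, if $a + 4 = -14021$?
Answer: $6 \sqrt{362} \approx 114.16$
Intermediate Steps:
$a = -14025$ ($a = -4 - 14021 = -14025$)
$H = 8648$ ($H = 7652 + 996 = 8648$)
$\sqrt{\left(H - -18409\right) + a} = \sqrt{\left(8648 - -18409\right) - 14025} = \sqrt{\left(8648 + 18409\right) - 14025} = \sqrt{27057 - 14025} = \sqrt{13032} = 6 \sqrt{362}$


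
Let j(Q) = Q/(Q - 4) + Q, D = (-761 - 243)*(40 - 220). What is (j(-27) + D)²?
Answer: 31376914280100/961 ≈ 3.2650e+10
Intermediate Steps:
D = 180720 (D = -1004*(-180) = 180720)
j(Q) = Q + Q/(-4 + Q) (j(Q) = Q/(-4 + Q) + Q = Q + Q/(-4 + Q))
(j(-27) + D)² = (-27*(-3 - 27)/(-4 - 27) + 180720)² = (-27*(-30)/(-31) + 180720)² = (-27*(-1/31)*(-30) + 180720)² = (-810/31 + 180720)² = (5601510/31)² = 31376914280100/961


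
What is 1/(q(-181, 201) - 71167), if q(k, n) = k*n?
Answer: -1/107548 ≈ -9.2982e-6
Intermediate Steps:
1/(q(-181, 201) - 71167) = 1/(-181*201 - 71167) = 1/(-36381 - 71167) = 1/(-107548) = -1/107548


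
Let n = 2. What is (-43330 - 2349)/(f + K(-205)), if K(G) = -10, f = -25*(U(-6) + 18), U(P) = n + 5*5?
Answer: 45679/1135 ≈ 40.246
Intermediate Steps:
U(P) = 27 (U(P) = 2 + 5*5 = 2 + 25 = 27)
f = -1125 (f = -25*(27 + 18) = -25*45 = -1125)
(-43330 - 2349)/(f + K(-205)) = (-43330 - 2349)/(-1125 - 10) = -45679/(-1135) = -45679*(-1/1135) = 45679/1135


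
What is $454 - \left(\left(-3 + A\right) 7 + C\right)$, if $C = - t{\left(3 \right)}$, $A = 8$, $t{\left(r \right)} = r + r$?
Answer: $425$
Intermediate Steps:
$t{\left(r \right)} = 2 r$
$C = -6$ ($C = - 2 \cdot 3 = \left(-1\right) 6 = -6$)
$454 - \left(\left(-3 + A\right) 7 + C\right) = 454 - \left(\left(-3 + 8\right) 7 - 6\right) = 454 - \left(5 \cdot 7 - 6\right) = 454 - \left(35 - 6\right) = 454 - 29 = 425$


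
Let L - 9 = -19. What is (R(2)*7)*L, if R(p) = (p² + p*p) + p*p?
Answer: -840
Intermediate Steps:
L = -10 (L = 9 - 19 = -10)
R(p) = 3*p² (R(p) = (p² + p²) + p² = 2*p² + p² = 3*p²)
(R(2)*7)*L = ((3*2²)*7)*(-10) = ((3*4)*7)*(-10) = (12*7)*(-10) = 84*(-10) = -840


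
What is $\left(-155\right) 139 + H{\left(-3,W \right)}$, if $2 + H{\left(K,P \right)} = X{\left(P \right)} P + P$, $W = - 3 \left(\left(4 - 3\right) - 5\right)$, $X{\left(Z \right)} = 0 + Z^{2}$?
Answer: $-19807$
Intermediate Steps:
$X{\left(Z \right)} = Z^{2}$
$W = 12$ ($W = - 3 \left(\left(4 - 3\right) - 5\right) = - 3 \left(1 - 5\right) = \left(-3\right) \left(-4\right) = 12$)
$H{\left(K,P \right)} = -2 + P + P^{3}$ ($H{\left(K,P \right)} = -2 + \left(P^{2} P + P\right) = -2 + \left(P^{3} + P\right) = -2 + \left(P + P^{3}\right) = -2 + P + P^{3}$)
$\left(-155\right) 139 + H{\left(-3,W \right)} = \left(-155\right) 139 + \left(-2 + 12 + 12^{3}\right) = -21545 + \left(-2 + 12 + 1728\right) = -21545 + 1738 = -19807$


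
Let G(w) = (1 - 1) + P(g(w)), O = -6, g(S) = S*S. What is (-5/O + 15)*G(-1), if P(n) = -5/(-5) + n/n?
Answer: 95/3 ≈ 31.667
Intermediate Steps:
g(S) = S²
P(n) = 2 (P(n) = -5*(-⅕) + 1 = 1 + 1 = 2)
G(w) = 2 (G(w) = (1 - 1) + 2 = 0 + 2 = 2)
(-5/O + 15)*G(-1) = (-5/(-6) + 15)*2 = (-5*(-⅙) + 15)*2 = (⅚ + 15)*2 = (95/6)*2 = 95/3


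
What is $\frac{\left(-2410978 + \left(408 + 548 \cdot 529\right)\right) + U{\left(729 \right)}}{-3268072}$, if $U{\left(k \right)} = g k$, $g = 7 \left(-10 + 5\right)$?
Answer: $\frac{27167}{41368} \approx 0.65672$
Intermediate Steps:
$g = -35$ ($g = 7 \left(-5\right) = -35$)
$U{\left(k \right)} = - 35 k$
$\frac{\left(-2410978 + \left(408 + 548 \cdot 529\right)\right) + U{\left(729 \right)}}{-3268072} = \frac{\left(-2410978 + \left(408 + 548 \cdot 529\right)\right) - 25515}{-3268072} = \left(\left(-2410978 + \left(408 + 289892\right)\right) - 25515\right) \left(- \frac{1}{3268072}\right) = \left(\left(-2410978 + 290300\right) - 25515\right) \left(- \frac{1}{3268072}\right) = \left(-2120678 - 25515\right) \left(- \frac{1}{3268072}\right) = \left(-2146193\right) \left(- \frac{1}{3268072}\right) = \frac{27167}{41368}$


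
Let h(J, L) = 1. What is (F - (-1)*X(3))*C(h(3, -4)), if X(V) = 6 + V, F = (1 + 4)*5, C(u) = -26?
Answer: -884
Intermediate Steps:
F = 25 (F = 5*5 = 25)
(F - (-1)*X(3))*C(h(3, -4)) = (25 - (-1)*(6 + 3))*(-26) = (25 - (-1)*9)*(-26) = (25 - 1*(-9))*(-26) = (25 + 9)*(-26) = 34*(-26) = -884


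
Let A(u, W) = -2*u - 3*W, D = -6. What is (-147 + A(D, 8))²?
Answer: 25281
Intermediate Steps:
A(u, W) = -3*W - 2*u
(-147 + A(D, 8))² = (-147 + (-3*8 - 2*(-6)))² = (-147 + (-24 + 12))² = (-147 - 12)² = (-159)² = 25281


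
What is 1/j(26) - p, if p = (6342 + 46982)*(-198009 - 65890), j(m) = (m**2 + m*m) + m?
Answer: 19391423080329/1378 ≈ 1.4072e+10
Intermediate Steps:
j(m) = m + 2*m**2 (j(m) = (m**2 + m**2) + m = 2*m**2 + m = m + 2*m**2)
p = -14072150276 (p = 53324*(-263899) = -14072150276)
1/j(26) - p = 1/(26*(1 + 2*26)) - 1*(-14072150276) = 1/(26*(1 + 52)) + 14072150276 = 1/(26*53) + 14072150276 = 1/1378 + 14072150276 = 19391423080329/1378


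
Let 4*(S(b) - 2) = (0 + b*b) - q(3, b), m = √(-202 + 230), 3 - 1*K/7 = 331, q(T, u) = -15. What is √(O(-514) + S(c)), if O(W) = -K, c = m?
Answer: √9235/2 ≈ 48.049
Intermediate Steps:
K = -2296 (K = 21 - 7*331 = 21 - 2317 = -2296)
m = 2*√7 (m = √28 = 2*√7 ≈ 5.2915)
c = 2*√7 ≈ 5.2915
O(W) = 2296 (O(W) = -1*(-2296) = 2296)
S(b) = 23/4 + b²/4 (S(b) = 2 + ((0 + b*b) - 1*(-15))/4 = 2 + ((0 + b²) + 15)/4 = 2 + (b² + 15)/4 = 2 + (15 + b²)/4 = 2 + (15/4 + b²/4) = 23/4 + b²/4)
√(O(-514) + S(c)) = √(2296 + (23/4 + (2*√7)²/4)) = √(2296 + (23/4 + (¼)*28)) = √(2296 + (23/4 + 7)) = √(2296 + 51/4) = √(9235/4) = √9235/2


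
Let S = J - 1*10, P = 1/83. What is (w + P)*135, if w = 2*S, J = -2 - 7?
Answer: -425655/83 ≈ -5128.4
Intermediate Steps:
J = -9
P = 1/83 ≈ 0.012048
S = -19 (S = -9 - 1*10 = -9 - 10 = -19)
w = -38 (w = 2*(-19) = -38)
(w + P)*135 = (-38 + 1/83)*135 = -3153/83*135 = -425655/83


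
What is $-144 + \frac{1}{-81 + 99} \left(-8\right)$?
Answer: $- \frac{1300}{9} \approx -144.44$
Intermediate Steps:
$-144 + \frac{1}{-81 + 99} \left(-8\right) = -144 + \frac{1}{18} \left(-8\right) = -144 - \frac{4}{9} = - \frac{1300}{9}$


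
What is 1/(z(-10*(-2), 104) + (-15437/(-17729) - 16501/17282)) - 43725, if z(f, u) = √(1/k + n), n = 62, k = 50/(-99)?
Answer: -6158445739876186880805575/140844961400196868417 + 234691029633715210*√6002/140844961400196868417 ≈ -43725.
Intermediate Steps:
k = -50/99 (k = 50*(-1/99) = -50/99 ≈ -0.50505)
z(f, u) = √6002/10 (z(f, u) = √(1/(-50/99) + 62) = √(-99/50 + 62) = √(3001/50) = √6002/10)
1/(z(-10*(-2), 104) + (-15437/(-17729) - 16501/17282)) - 43725 = 1/(√6002/10 + (-15437/(-17729) - 16501/17282)) - 43725 = 1/(√6002/10 + (-15437*(-1/17729) - 16501*1/17282)) - 43725 = 1/(√6002/10 + (15437/17729 - 16501/17282)) - 43725 = 1/(√6002/10 - 25763995/306392578) - 43725 = 1/(-25763995/306392578 + √6002/10) - 43725 = -43725 + 1/(-25763995/306392578 + √6002/10)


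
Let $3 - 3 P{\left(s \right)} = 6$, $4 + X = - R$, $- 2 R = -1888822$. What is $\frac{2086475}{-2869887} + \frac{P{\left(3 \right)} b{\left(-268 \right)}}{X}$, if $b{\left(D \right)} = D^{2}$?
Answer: $- \frac{18971736809}{29143702485} \approx -0.65097$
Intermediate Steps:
$R = 944411$ ($R = \left(- \frac{1}{2}\right) \left(-1888822\right) = 944411$)
$X = -944415$ ($X = -4 - 944411 = -944415$)
$P{\left(s \right)} = -1$ ($P{\left(s \right)} = 1 - 2 = -1$)
$\frac{2086475}{-2869887} + \frac{P{\left(3 \right)} b{\left(-268 \right)}}{X} = \frac{2086475}{-2869887} + \frac{\left(-1\right) \left(-268\right)^{2}}{-944415} = 2086475 \left(- \frac{1}{2869887}\right) + \left(-1\right) 71824 \left(- \frac{1}{944415}\right) = - \frac{2086475}{2869887} - - \frac{71824}{944415} = - \frac{2086475}{2869887} + \frac{71824}{944415} = - \frac{18971736809}{29143702485}$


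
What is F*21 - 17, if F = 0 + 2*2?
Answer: 67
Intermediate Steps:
F = 4 (F = 0 + 4 = 4)
F*21 - 17 = 4*21 - 17 = 84 - 17 = 67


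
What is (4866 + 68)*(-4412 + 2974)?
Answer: -7095092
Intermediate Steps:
(4866 + 68)*(-4412 + 2974) = 4934*(-1438) = -7095092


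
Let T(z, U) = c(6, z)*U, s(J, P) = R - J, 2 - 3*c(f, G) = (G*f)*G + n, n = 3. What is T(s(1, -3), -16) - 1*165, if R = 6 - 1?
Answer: 1057/3 ≈ 352.33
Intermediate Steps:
R = 5
c(f, G) = -1/3 - f*G**2/3 (c(f, G) = 2/3 - ((G*f)*G + 3)/3 = 2/3 - (f*G**2 + 3)/3 = 2/3 - (3 + f*G**2)/3 = 2/3 + (-1 - f*G**2/3) = -1/3 - f*G**2/3)
s(J, P) = 5 - J
T(z, U) = U*(-1/3 - 2*z**2) (T(z, U) = (-1/3 - 1/3*6*z**2)*U = (-1/3 - 2*z**2)*U = U*(-1/3 - 2*z**2))
T(s(1, -3), -16) - 1*165 = -1/3*(-16)*(1 + 6*(5 - 1*1)**2) - 1*165 = -1/3*(-16)*(1 + 6*(5 - 1)**2) - 165 = -1/3*(-16)*(1 + 6*4**2) - 165 = -1/3*(-16)*(1 + 6*16) - 165 = -1/3*(-16)*(1 + 96) - 165 = -1/3*(-16)*97 - 165 = 1552/3 - 165 = 1057/3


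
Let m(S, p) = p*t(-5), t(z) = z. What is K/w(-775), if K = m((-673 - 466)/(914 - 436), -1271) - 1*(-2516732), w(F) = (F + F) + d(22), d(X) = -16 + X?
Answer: -2523087/1544 ≈ -1634.1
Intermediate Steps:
m(S, p) = -5*p (m(S, p) = p*(-5) = -5*p)
w(F) = 6 + 2*F (w(F) = (F + F) + (-16 + 22) = 2*F + 6 = 6 + 2*F)
K = 2523087 (K = -5*(-1271) - 1*(-2516732) = 6355 + 2516732 = 2523087)
K/w(-775) = 2523087/(6 + 2*(-775)) = 2523087/(6 - 1550) = 2523087/(-1544) = 2523087*(-1/1544) = -2523087/1544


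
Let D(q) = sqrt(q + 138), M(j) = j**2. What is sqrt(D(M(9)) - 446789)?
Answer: sqrt(-446789 + sqrt(219)) ≈ 668.41*I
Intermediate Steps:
D(q) = sqrt(138 + q)
sqrt(D(M(9)) - 446789) = sqrt(sqrt(138 + 9**2) - 446789) = sqrt(sqrt(138 + 81) - 446789) = sqrt(sqrt(219) - 446789) = sqrt(-446789 + sqrt(219))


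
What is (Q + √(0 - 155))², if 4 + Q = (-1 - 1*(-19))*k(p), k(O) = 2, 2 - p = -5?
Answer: (32 + I*√155)² ≈ 869.0 + 796.79*I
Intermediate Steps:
p = 7 (p = 2 - 1*(-5) = 2 + 5 = 7)
Q = 32 (Q = -4 + (-1 - 1*(-19))*2 = -4 + (-1 + 19)*2 = -4 + 18*2 = -4 + 36 = 32)
(Q + √(0 - 155))² = (32 + √(0 - 155))² = (32 + √(-155))² = (32 + I*√155)²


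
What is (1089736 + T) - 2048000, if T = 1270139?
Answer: 311875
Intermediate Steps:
(1089736 + T) - 2048000 = (1089736 + 1270139) - 2048000 = 2359875 - 2048000 = 311875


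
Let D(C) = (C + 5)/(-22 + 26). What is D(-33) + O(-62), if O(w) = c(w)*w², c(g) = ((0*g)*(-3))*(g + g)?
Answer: -7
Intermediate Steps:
c(g) = 0 (c(g) = (0*(-3))*(2*g) = 0*(2*g) = 0)
D(C) = 5/4 + C/4 (D(C) = (5 + C)/4 = (5 + C)*(¼) = 5/4 + C/4)
O(w) = 0 (O(w) = 0*w² = 0)
D(-33) + O(-62) = (5/4 + (¼)*(-33)) + 0 = (5/4 - 33/4) + 0 = -7 + 0 = -7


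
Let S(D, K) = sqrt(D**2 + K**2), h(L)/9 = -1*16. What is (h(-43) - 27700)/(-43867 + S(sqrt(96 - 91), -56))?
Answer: 305358187/481077637 + 20883*sqrt(349)/481077637 ≈ 0.63555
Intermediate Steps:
h(L) = -144 (h(L) = 9*(-1*16) = 9*(-16) = -144)
(h(-43) - 27700)/(-43867 + S(sqrt(96 - 91), -56)) = (-144 - 27700)/(-43867 + sqrt((sqrt(96 - 91))**2 + (-56)**2)) = -27844/(-43867 + sqrt((sqrt(5))**2 + 3136)) = -27844/(-43867 + sqrt(5 + 3136)) = -27844/(-43867 + sqrt(3141)) = -27844/(-43867 + 3*sqrt(349))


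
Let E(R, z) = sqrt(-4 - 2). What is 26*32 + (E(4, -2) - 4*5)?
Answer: 812 + I*sqrt(6) ≈ 812.0 + 2.4495*I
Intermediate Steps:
E(R, z) = I*sqrt(6) (E(R, z) = sqrt(-6) = I*sqrt(6))
26*32 + (E(4, -2) - 4*5) = 26*32 + (I*sqrt(6) - 4*5) = 832 + (I*sqrt(6) - 20) = 832 + (-20 + I*sqrt(6)) = 812 + I*sqrt(6)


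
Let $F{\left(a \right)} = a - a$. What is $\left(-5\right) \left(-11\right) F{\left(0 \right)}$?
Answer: $0$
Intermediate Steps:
$F{\left(a \right)} = 0$
$\left(-5\right) \left(-11\right) F{\left(0 \right)} = \left(-5\right) \left(-11\right) 0 = 55 \cdot 0 = 0$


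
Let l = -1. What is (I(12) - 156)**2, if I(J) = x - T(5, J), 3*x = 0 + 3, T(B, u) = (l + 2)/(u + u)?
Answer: 13845841/576 ≈ 24038.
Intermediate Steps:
T(B, u) = 1/(2*u) (T(B, u) = (-1 + 2)/(u + u) = 1/(2*u))
x = 1 (x = (0 + 3)/3 = (1/3)*3 = 1)
I(J) = 1 - 1/(2*J)
(I(12) - 156)**2 = ((-1/2 + 12)/12 - 156)**2 = ((1/12)*(23/2) - 156)**2 = (23/24 - 156)**2 = (-3721/24)**2 = 13845841/576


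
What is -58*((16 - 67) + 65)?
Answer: -812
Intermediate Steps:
-58*((16 - 67) + 65) = -58*(-51 + 65) = -58*14 = -812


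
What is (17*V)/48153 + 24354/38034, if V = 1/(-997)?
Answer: 64955520052/101442047133 ≈ 0.64032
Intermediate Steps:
V = -1/997 ≈ -0.0010030
(17*V)/48153 + 24354/38034 = (17*(-1/997))/48153 + 24354/38034 = -17/997*1/48153 + 24354*(1/38034) = -17/48008541 + 1353/2113 = 64955520052/101442047133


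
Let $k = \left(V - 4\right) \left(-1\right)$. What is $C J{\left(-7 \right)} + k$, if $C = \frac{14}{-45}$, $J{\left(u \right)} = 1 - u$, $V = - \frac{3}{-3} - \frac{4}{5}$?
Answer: $\frac{59}{45} \approx 1.3111$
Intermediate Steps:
$V = \frac{1}{5}$ ($V = \left(-3\right) \left(- \frac{1}{3}\right) - \frac{4}{5} = 1 - \frac{4}{5} = \frac{1}{5} \approx 0.2$)
$k = \frac{19}{5}$ ($k = \left(\frac{1}{5} - 4\right) \left(-1\right) = \left(- \frac{19}{5}\right) \left(-1\right) = \frac{19}{5} \approx 3.8$)
$C = - \frac{14}{45}$ ($C = 14 \left(- \frac{1}{45}\right) = - \frac{14}{45} \approx -0.31111$)
$C J{\left(-7 \right)} + k = - \frac{14 \left(1 - -7\right)}{45} + \frac{19}{5} = - \frac{14 \left(1 + 7\right)}{45} + \frac{19}{5} = \left(- \frac{14}{45}\right) 8 + \frac{19}{5} = - \frac{112}{45} + \frac{19}{5} = \frac{59}{45}$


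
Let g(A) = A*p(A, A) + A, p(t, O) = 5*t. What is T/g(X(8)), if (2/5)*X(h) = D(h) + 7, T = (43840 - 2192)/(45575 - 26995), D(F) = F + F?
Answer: 41648/308218975 ≈ 0.00013512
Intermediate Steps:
D(F) = 2*F
T = 10412/4645 (T = 41648/18580 = 41648*(1/18580) = 10412/4645 ≈ 2.2416)
X(h) = 35/2 + 5*h (X(h) = 5*(2*h + 7)/2 = 5*(7 + 2*h)/2 = 35/2 + 5*h)
g(A) = A + 5*A² (g(A) = A*(5*A) + A = 5*A² + A = A + 5*A²)
T/g(X(8)) = 10412/(4645*(((35/2 + 5*8)*(1 + 5*(35/2 + 5*8))))) = 10412/(4645*(((35/2 + 40)*(1 + 5*(35/2 + 40))))) = 10412/(4645*((115*(1 + 5*(115/2))/2))) = 10412/(4645*((115*(1 + 575/2)/2))) = 10412/(4645*(((115/2)*(577/2)))) = 10412/(4645*(66355/4)) = (10412/4645)*(4/66355) = 41648/308218975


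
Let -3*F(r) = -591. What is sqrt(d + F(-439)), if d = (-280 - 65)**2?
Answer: sqrt(119222) ≈ 345.29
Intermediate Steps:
F(r) = 197 (F(r) = -1/3*(-591) = 197)
d = 119025 (d = (-345)**2 = 119025)
sqrt(d + F(-439)) = sqrt(119025 + 197) = sqrt(119222)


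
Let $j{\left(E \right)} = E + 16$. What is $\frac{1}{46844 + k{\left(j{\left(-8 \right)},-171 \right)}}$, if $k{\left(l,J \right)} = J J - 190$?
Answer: $\frac{1}{75895} \approx 1.3176 \cdot 10^{-5}$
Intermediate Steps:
$j{\left(E \right)} = 16 + E$
$k{\left(l,J \right)} = -190 + J^{2}$ ($k{\left(l,J \right)} = J^{2} - 190 = -190 + J^{2}$)
$\frac{1}{46844 + k{\left(j{\left(-8 \right)},-171 \right)}} = \frac{1}{46844 - \left(190 - \left(-171\right)^{2}\right)} = \frac{1}{46844 + \left(-190 + 29241\right)} = \frac{1}{46844 + 29051} = \frac{1}{75895}$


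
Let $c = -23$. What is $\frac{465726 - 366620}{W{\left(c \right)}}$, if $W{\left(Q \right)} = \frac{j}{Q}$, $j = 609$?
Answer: $- \frac{325634}{87} \approx -3742.9$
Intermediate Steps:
$W{\left(Q \right)} = \frac{609}{Q}$
$\frac{465726 - 366620}{W{\left(c \right)}} = \frac{465726 - 366620}{609 \frac{1}{-23}} = \frac{465726 - 366620}{609 \left(- \frac{1}{23}\right)} = \frac{99106}{- \frac{609}{23}} = 99106 \left(- \frac{23}{609}\right) = - \frac{325634}{87}$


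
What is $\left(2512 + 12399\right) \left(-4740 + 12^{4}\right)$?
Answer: $238516356$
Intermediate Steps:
$\left(2512 + 12399\right) \left(-4740 + 12^{4}\right) = 14911 \left(-4740 + 20736\right) = 14911 \cdot 15996 = 238516356$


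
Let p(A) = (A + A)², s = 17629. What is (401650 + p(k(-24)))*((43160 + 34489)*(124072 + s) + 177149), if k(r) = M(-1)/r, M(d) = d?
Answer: 318196977154001449/72 ≈ 4.4194e+15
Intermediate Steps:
k(r) = -1/r
p(A) = 4*A² (p(A) = (2*A)² = 4*A²)
(401650 + p(k(-24)))*((43160 + 34489)*(124072 + s) + 177149) = (401650 + 4*(-1/(-24))²)*((43160 + 34489)*(124072 + 17629) + 177149) = (401650 + 4*(-1*(-1/24))²)*(77649*141701 + 177149) = (401650 + 4*(1/24)²)*(11002940949 + 177149) = (401650 + 4*(1/576))*11003118098 = (401650 + 1/144)*11003118098 = (57837601/144)*11003118098 = 318196977154001449/72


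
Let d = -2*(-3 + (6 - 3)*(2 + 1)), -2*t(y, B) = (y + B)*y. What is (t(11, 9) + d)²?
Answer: 14884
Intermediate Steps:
t(y, B) = -y*(B + y)/2 (t(y, B) = -(y + B)*y/2 = -(B + y)*y/2 = -y*(B + y)/2)
d = -12 (d = -2*(-3 + 3*3) = -2*(-3 + 9) = -2*6 = -12)
(t(11, 9) + d)² = (-½*11*(9 + 11) - 12)² = (-½*11*20 - 12)² = (-110 - 12)² = (-122)² = 14884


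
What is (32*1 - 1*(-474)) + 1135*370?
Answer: 420456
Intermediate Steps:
(32*1 - 1*(-474)) + 1135*370 = (32 + 474) + 419950 = 506 + 419950 = 420456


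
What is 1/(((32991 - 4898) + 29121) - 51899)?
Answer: 1/5315 ≈ 0.00018815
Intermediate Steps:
1/(((32991 - 4898) + 29121) - 51899) = 1/((28093 + 29121) - 51899) = 1/(57214 - 51899) = 1/5315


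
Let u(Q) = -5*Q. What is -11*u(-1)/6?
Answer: -55/6 ≈ -9.1667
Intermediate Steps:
-11*u(-1)/6 = -11*(-5*(-1))/6 = -55/6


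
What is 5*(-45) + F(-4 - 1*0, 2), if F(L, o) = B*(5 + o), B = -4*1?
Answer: -253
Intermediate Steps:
B = -4
F(L, o) = -20 - 4*o (F(L, o) = -4*(5 + o) = -20 - 4*o)
5*(-45) + F(-4 - 1*0, 2) = 5*(-45) + (-20 - 4*2) = -225 + (-20 - 8) = -225 - 28 = -253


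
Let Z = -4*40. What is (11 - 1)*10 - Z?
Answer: 260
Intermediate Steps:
Z = -160
(11 - 1)*10 - Z = (11 - 1)*10 - 1*(-160) = 10*10 + 160 = 100 + 160 = 260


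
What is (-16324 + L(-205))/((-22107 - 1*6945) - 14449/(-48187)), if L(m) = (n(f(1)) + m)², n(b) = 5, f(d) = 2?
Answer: -1140875412/1399914275 ≈ -0.81496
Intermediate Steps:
L(m) = (5 + m)²
(-16324 + L(-205))/((-22107 - 1*6945) - 14449/(-48187)) = (-16324 + (5 - 205)²)/((-22107 - 1*6945) - 14449/(-48187)) = (-16324 + (-200)²)/((-22107 - 6945) - 14449*(-1/48187)) = (-16324 + 40000)/(-29052 + 14449/48187) = 23676/(-1399914275/48187) = 23676*(-48187/1399914275) = -1140875412/1399914275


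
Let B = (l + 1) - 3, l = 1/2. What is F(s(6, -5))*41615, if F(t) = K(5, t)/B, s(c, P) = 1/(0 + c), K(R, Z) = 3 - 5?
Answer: 166460/3 ≈ 55487.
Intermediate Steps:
K(R, Z) = -2
l = ½ ≈ 0.50000
B = -3/2 (B = (½ + 1) - 3 = 3/2 - 3 = -3/2 ≈ -1.5000)
s(c, P) = 1/c
F(t) = 4/3 (F(t) = -2/(-3/2) = -2*(-⅔) = 4/3)
F(s(6, -5))*41615 = (4/3)*41615 = 166460/3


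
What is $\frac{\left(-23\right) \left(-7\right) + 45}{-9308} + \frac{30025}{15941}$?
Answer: $\frac{138094427}{74189414} \approx 1.8614$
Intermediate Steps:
$\frac{\left(-23\right) \left(-7\right) + 45}{-9308} + \frac{30025}{15941} = \left(161 + 45\right) \left(- \frac{1}{9308}\right) + 30025 \cdot \frac{1}{15941} = 206 \left(- \frac{1}{9308}\right) + \frac{30025}{15941} = - \frac{103}{4654} + \frac{30025}{15941} = \frac{138094427}{74189414}$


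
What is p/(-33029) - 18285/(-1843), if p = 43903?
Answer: 523022036/60872447 ≈ 8.5921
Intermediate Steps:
p/(-33029) - 18285/(-1843) = 43903/(-33029) - 18285/(-1843) = 43903*(-1/33029) - 18285*(-1/1843) = -43903/33029 + 18285/1843 = 523022036/60872447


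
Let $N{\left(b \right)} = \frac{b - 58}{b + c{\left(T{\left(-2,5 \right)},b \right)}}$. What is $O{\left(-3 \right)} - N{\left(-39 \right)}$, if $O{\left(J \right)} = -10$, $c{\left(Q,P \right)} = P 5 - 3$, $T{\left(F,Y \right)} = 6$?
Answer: $- \frac{2467}{237} \approx -10.409$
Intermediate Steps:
$c{\left(Q,P \right)} = -3 + 5 P$ ($c{\left(Q,P \right)} = 5 P - 3 = -3 + 5 P$)
$N{\left(b \right)} = \frac{-58 + b}{-3 + 6 b}$ ($N{\left(b \right)} = \frac{b - 58}{b + \left(-3 + 5 b\right)} = \frac{-58 + b}{-3 + 6 b}$)
$O{\left(-3 \right)} - N{\left(-39 \right)} = -10 - \frac{-58 - 39}{3 \left(-1 + 2 \left(-39\right)\right)} = -10 - \frac{1}{3} \frac{1}{-1 - 78} \left(-97\right) = -10 - \frac{1}{3} \frac{1}{-79} \left(-97\right) = -10 - \frac{1}{3} \left(- \frac{1}{79}\right) \left(-97\right) = -10 - \frac{97}{237} = - \frac{2467}{237}$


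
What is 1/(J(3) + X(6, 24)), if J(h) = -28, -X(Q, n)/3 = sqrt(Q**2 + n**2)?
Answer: 7/1181 - 9*sqrt(17)/2362 ≈ -0.0097832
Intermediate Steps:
X(Q, n) = -3*sqrt(Q**2 + n**2)
1/(J(3) + X(6, 24)) = 1/(-28 - 3*sqrt(6**2 + 24**2)) = 1/(-28 - 3*sqrt(36 + 576)) = 1/(-28 - 18*sqrt(17))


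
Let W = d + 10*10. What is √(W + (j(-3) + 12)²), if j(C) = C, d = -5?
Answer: 4*√11 ≈ 13.266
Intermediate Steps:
W = 95 (W = -5 + 10*10 = -5 + 100 = 95)
√(W + (j(-3) + 12)²) = √(95 + (-3 + 12)²) = √(95 + 9²) = √(95 + 81) = √176 = 4*√11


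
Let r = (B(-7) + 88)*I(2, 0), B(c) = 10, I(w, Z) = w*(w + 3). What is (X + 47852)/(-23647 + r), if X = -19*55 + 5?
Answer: -46812/22667 ≈ -2.0652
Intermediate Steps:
I(w, Z) = w*(3 + w)
r = 980 (r = (10 + 88)*(2*(3 + 2)) = 98*(2*5) = 98*10 = 980)
X = -1040 (X = -1045 + 5 = -1040)
(X + 47852)/(-23647 + r) = (-1040 + 47852)/(-23647 + 980) = 46812/(-22667) = 46812*(-1/22667) = -46812/22667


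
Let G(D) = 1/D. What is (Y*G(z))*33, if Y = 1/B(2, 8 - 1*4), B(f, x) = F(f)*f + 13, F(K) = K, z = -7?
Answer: -33/119 ≈ -0.27731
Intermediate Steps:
B(f, x) = 13 + f² (B(f, x) = f*f + 13 = f² + 13 = 13 + f²)
Y = 1/17 (Y = 1/(13 + 2²) = 1/(13 + 4) = 1/17 ≈ 0.058824)
(Y*G(z))*33 = ((1/17)/(-7))*33 = ((1/17)*(-⅐))*33 = -1/119*33 = -33/119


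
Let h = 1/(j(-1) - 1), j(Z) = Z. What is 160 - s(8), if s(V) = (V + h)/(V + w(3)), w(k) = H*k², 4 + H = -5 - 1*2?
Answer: 29135/182 ≈ 160.08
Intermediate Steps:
H = -11 (H = -4 + (-5 - 1*2) = -4 + (-5 - 2) = -4 - 7 = -11)
h = -½ (h = 1/(-1 - 1) = 1/(-2) = -½ ≈ -0.50000)
w(k) = -11*k²
s(V) = (-½ + V)/(-99 + V) (s(V) = (V - ½)/(V - 11*3²) = (-½ + V)/(V - 11*9) = (-½ + V)/(V - 99) = (-½ + V)/(-99 + V))
160 - s(8) = 160 - (-½ + 8)/(-99 + 8) = 160 - 15/((-91)*2) = 160 - (-1)*15/(91*2) = 160 - 1*(-15/182) = 160 + 15/182 = 29135/182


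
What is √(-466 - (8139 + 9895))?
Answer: 10*I*√185 ≈ 136.01*I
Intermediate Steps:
√(-466 - (8139 + 9895)) = √(-466 - 1*18034) = √(-466 - 18034) = √(-18500) = 10*I*√185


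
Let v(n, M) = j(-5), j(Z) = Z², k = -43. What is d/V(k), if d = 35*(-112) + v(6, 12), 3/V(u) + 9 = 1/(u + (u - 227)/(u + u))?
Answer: 60251755/5142 ≈ 11718.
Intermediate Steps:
v(n, M) = 25 (v(n, M) = (-5)² = 25)
V(u) = 3/(-9 + 1/(u + (-227 + u)/(2*u))) (V(u) = 3/(-9 + 1/(u + (u - 227)/(u + u))) = 3/(-9 + 1/(u + (-227 + u)/((2*u)))) = 3/(-9 + 1/(u + (-227 + u)*(1/(2*u)))) = 3/(-9 + 1/(u + (-227 + u)/(2*u))))
d = -3895 (d = 35*(-112) + 25 = -3920 + 25 = -3895)
d/V(k) = -3895*(-2043 + 7*(-43) + 18*(-43)²)/(3*(227 - 1*(-43) - 2*(-43)²)) = -3895*(-2043 - 301 + 18*1849)/(3*(227 + 43 - 2*1849)) = -3895*(-2043 - 301 + 33282)/(3*(227 + 43 - 3698)) = -3895/(3*(-3428)/30938) = -3895/(3*(1/30938)*(-3428)) = -3895/(-5142/15469) = -3895*(-15469/5142) = 60251755/5142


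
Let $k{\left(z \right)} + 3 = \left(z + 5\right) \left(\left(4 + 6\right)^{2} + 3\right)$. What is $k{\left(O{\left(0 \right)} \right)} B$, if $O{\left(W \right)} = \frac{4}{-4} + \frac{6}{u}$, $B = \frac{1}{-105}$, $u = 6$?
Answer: $- \frac{512}{105} \approx -4.8762$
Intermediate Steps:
$B = - \frac{1}{105} \approx -0.0095238$
$O{\left(W \right)} = 0$ ($O{\left(W \right)} = \frac{4}{-4} + \frac{6}{6} = 4 \left(- \frac{1}{4}\right) + 6 \cdot \frac{1}{6} = -1 + 1 = 0$)
$k{\left(z \right)} = 512 + 103 z$ ($k{\left(z \right)} = -3 + \left(z + 5\right) \left(\left(4 + 6\right)^{2} + 3\right) = -3 + \left(5 + z\right) \left(10^{2} + 3\right) = -3 + \left(5 + z\right) \left(100 + 3\right) = -3 + \left(5 + z\right) 103 = -3 + \left(515 + 103 z\right) = 512 + 103 z$)
$k{\left(O{\left(0 \right)} \right)} B = \left(512 + 103 \cdot 0\right) \left(- \frac{1}{105}\right) = \left(512 + 0\right) \left(- \frac{1}{105}\right) = 512 \left(- \frac{1}{105}\right) = - \frac{512}{105}$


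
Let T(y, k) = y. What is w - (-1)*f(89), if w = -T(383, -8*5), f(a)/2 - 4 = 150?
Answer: -75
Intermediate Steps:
f(a) = 308 (f(a) = 8 + 2*150 = 8 + 300 = 308)
w = -383 (w = -1*383 = -383)
w - (-1)*f(89) = -383 - (-1)*308 = -383 - 1*(-308) = -383 + 308 = -75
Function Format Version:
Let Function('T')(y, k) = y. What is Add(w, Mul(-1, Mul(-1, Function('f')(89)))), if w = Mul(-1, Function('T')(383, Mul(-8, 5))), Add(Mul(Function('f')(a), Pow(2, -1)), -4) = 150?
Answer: -75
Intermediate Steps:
Function('f')(a) = 308 (Function('f')(a) = Add(8, Mul(2, 150)) = Add(8, 300) = 308)
w = -383 (w = Mul(-1, 383) = -383)
Add(w, Mul(-1, Mul(-1, Function('f')(89)))) = Add(-383, Mul(-1, Mul(-1, 308))) = Add(-383, Mul(-1, -308)) = Add(-383, 308) = -75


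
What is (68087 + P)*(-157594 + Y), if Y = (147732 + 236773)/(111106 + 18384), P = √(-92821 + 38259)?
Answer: -277882963196457/25898 - 4081292511*I*√54562/25898 ≈ -1.073e+10 - 3.6811e+7*I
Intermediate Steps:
P = I*√54562 (P = √(-54562) = I*√54562 ≈ 233.59*I)
Y = 76901/25898 (Y = 384505/129490 = 384505*(1/129490) = 76901/25898 ≈ 2.9694)
(68087 + P)*(-157594 + Y) = (68087 + I*√54562)*(-157594 + 76901/25898) = (68087 + I*√54562)*(-4081292511/25898) = -277882963196457/25898 - 4081292511*I*√54562/25898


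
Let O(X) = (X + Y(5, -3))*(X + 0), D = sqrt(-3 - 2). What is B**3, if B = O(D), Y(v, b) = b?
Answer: 550 - 90*I*sqrt(5) ≈ 550.0 - 201.25*I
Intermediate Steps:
D = I*sqrt(5) (D = sqrt(-5) = I*sqrt(5) ≈ 2.2361*I)
O(X) = X*(-3 + X) (O(X) = (X - 3)*(X + 0) = (-3 + X)*X = X*(-3 + X))
B = I*sqrt(5)*(-3 + I*sqrt(5)) (B = (I*sqrt(5))*(-3 + I*sqrt(5)) = I*sqrt(5)*(-3 + I*sqrt(5)) ≈ -5.0 - 6.7082*I)
B**3 = (-5 - 3*I*sqrt(5))**3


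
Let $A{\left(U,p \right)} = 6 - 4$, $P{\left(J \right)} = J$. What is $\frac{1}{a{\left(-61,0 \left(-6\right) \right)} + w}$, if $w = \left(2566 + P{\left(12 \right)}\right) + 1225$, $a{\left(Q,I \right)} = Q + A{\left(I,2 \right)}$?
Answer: $\frac{1}{3744} \approx 0.00026709$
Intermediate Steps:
$A{\left(U,p \right)} = 2$
$a{\left(Q,I \right)} = 2 + Q$ ($a{\left(Q,I \right)} = Q + 2 = 2 + Q$)
$w = 3803$ ($w = \left(2566 + 12\right) + 1225 = 2578 + 1225 = 3803$)
$\frac{1}{a{\left(-61,0 \left(-6\right) \right)} + w} = \frac{1}{\left(2 - 61\right) + 3803} = \frac{1}{-59 + 3803} = \frac{1}{3744}$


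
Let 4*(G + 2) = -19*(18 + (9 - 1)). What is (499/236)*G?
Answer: -125249/472 ≈ -265.36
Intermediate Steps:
G = -251/2 (G = -2 + (-19*(18 + (9 - 1)))/4 = -2 + (-19*(18 + 8))/4 = -2 + (-19*26)/4 = -2 + (¼)*(-494) = -2 - 247/2 = -251/2 ≈ -125.50)
(499/236)*G = (499/236)*(-251/2) = -125249/472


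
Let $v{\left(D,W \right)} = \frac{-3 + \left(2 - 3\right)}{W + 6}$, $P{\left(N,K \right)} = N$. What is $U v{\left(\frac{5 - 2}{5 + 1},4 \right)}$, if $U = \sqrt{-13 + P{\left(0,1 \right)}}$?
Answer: $- \frac{2 i \sqrt{13}}{5} \approx - 1.4422 i$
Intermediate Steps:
$v{\left(D,W \right)} = - \frac{4}{6 + W}$ ($v{\left(D,W \right)} = \frac{-3 + \left(2 - 3\right)}{6 + W} = \frac{-3 - 1}{6 + W} = - \frac{4}{6 + W}$)
$U = i \sqrt{13}$ ($U = \sqrt{-13 + 0} = \sqrt{-13} = i \sqrt{13} \approx 3.6056 i$)
$U v{\left(\frac{5 - 2}{5 + 1},4 \right)} = i \sqrt{13} \left(- \frac{4}{6 + 4}\right) = i \sqrt{13} \left(- \frac{4}{10}\right) = i \sqrt{13} \left(\left(-4\right) \frac{1}{10}\right) = i \sqrt{13} \left(- \frac{2}{5}\right) = - \frac{2 i \sqrt{13}}{5}$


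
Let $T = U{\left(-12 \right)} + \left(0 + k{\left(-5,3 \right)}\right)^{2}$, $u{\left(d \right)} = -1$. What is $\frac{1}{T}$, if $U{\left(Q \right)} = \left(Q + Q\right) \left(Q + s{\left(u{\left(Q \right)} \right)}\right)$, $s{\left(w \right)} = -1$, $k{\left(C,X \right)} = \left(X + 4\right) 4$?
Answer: $\frac{1}{1096} \approx 0.00091241$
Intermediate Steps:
$k{\left(C,X \right)} = 16 + 4 X$ ($k{\left(C,X \right)} = \left(4 + X\right) 4 = 16 + 4 X$)
$U{\left(Q \right)} = 2 Q \left(-1 + Q\right)$ ($U{\left(Q \right)} = \left(Q + Q\right) \left(Q - 1\right) = 2 Q \left(-1 + Q\right)$)
$T = 1096$ ($T = 2 \left(-12\right) \left(-1 - 12\right) + \left(0 + \left(16 + 4 \cdot 3\right)\right)^{2} = 2 \left(-12\right) \left(-13\right) + \left(0 + \left(16 + 12\right)\right)^{2} = 312 + \left(0 + 28\right)^{2} = 312 + 28^{2} = 312 + 784 = 1096$)
$\frac{1}{T} = \frac{1}{1096}$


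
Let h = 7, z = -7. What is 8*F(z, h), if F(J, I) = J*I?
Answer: -392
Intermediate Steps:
F(J, I) = I*J
8*F(z, h) = 8*(7*(-7)) = 8*(-49) = -392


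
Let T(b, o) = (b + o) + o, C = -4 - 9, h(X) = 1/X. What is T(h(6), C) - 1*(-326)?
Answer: 1801/6 ≈ 300.17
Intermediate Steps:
h(X) = 1/X
C = -13
T(b, o) = b + 2*o
T(h(6), C) - 1*(-326) = (1/6 + 2*(-13)) - 1*(-326) = (1/6 - 26) + 326 = -155/6 + 326 = 1801/6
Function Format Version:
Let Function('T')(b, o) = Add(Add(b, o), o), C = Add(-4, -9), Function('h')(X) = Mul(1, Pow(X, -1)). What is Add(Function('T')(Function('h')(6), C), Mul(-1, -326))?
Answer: Rational(1801, 6) ≈ 300.17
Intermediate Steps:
Function('h')(X) = Pow(X, -1)
C = -13
Function('T')(b, o) = Add(b, Mul(2, o))
Add(Function('T')(Function('h')(6), C), Mul(-1, -326)) = Add(Add(Pow(6, -1), Mul(2, -13)), Mul(-1, -326)) = Add(Add(Rational(1, 6), -26), 326) = Add(Rational(-155, 6), 326) = Rational(1801, 6)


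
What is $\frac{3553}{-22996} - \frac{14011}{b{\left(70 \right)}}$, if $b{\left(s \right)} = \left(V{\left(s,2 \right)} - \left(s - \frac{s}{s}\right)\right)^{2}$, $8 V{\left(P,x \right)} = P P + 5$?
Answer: $- \frac{87945012961}{435742212564} \approx -0.20183$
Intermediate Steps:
$V{\left(P,x \right)} = \frac{5}{8} + \frac{P^{2}}{8}$ ($V{\left(P,x \right)} = \frac{P P + 5}{8} = \frac{P^{2} + 5}{8} = \frac{5 + P^{2}}{8} = \frac{5}{8} + \frac{P^{2}}{8}$)
$b{\left(s \right)} = \left(\frac{13}{8} - s + \frac{s^{2}}{8}\right)^{2}$ ($b{\left(s \right)} = \left(\left(\frac{5}{8} + \frac{s^{2}}{8}\right) - \left(s - \frac{s}{s}\right)\right)^{2} = \left(\left(\frac{5}{8} + \frac{s^{2}}{8}\right) - \left(-1 + s\right)\right)^{2} = \left(\frac{13}{8} - s + \frac{s^{2}}{8}\right)^{2}$)
$\frac{3553}{-22996} - \frac{14011}{b{\left(70 \right)}} = \frac{3553}{-22996} - \frac{14011}{\frac{1}{64} \left(13 + 70^{2} - 560\right)^{2}} = 3553 \left(- \frac{1}{22996}\right) - \frac{14011}{\frac{1}{64} \left(13 + 4900 - 560\right)^{2}} = - \frac{3553}{22996} - \frac{14011}{\frac{1}{64} \cdot 4353^{2}} = - \frac{3553}{22996} - \frac{14011}{\frac{1}{64} \cdot 18948609} = - \frac{3553}{22996} - \frac{14011}{\frac{18948609}{64}} = - \frac{3553}{22996} - \frac{896704}{18948609} = - \frac{87945012961}{435742212564}$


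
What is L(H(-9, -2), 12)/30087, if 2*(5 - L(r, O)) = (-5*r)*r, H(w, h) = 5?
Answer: 15/6686 ≈ 0.0022435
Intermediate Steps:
L(r, O) = 5 + 5*r**2/2 (L(r, O) = 5 - (-5*r)*r/2 = 5 - (-5)*r**2/2 = 5 + 5*r**2/2)
L(H(-9, -2), 12)/30087 = (5 + (5/2)*5**2)/30087 = (5 + (5/2)*25)*(1/30087) = (5 + 125/2)*(1/30087) = (135/2)*(1/30087) = 15/6686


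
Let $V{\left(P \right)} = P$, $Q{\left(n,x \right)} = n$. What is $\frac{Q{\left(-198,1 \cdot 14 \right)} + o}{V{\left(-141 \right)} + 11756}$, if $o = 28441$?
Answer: $\frac{28243}{11615} \approx 2.4316$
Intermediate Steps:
$\frac{Q{\left(-198,1 \cdot 14 \right)} + o}{V{\left(-141 \right)} + 11756} = \frac{-198 + 28441}{-141 + 11756} = \frac{28243}{11615}$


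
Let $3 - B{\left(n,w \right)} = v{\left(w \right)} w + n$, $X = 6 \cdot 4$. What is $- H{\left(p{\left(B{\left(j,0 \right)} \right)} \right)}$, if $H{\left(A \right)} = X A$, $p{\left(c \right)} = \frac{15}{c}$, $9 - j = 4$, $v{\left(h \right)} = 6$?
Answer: $180$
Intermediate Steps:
$j = 5$ ($j = 9 - 4 = 5$)
$X = 24$
$B{\left(n,w \right)} = 3 - n - 6 w$ ($B{\left(n,w \right)} = 3 - \left(6 w + n\right) = 3 - \left(n + 6 w\right) = 3 - n - 6 w$)
$H{\left(A \right)} = 24 A$
$- H{\left(p{\left(B{\left(j,0 \right)} \right)} \right)} = - 24 \frac{15}{3 - 5 - 0} = - 24 \frac{15}{3 - 5 + 0} = - 24 \frac{15}{-2} = - 24 \cdot 15 \left(- \frac{1}{2}\right) = - \frac{24 \left(-15\right)}{2} = \left(-1\right) \left(-180\right) = 180$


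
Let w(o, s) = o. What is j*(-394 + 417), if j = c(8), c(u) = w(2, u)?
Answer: 46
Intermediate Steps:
c(u) = 2
j = 2
j*(-394 + 417) = 2*(-394 + 417) = 2*23 = 46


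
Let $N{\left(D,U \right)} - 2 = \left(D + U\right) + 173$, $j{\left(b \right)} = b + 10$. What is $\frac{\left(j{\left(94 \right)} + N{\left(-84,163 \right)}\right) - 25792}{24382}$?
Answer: $- \frac{12717}{12191} \approx -1.0431$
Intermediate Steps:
$j{\left(b \right)} = 10 + b$
$N{\left(D,U \right)} = 175 + D + U$ ($N{\left(D,U \right)} = 2 + \left(\left(D + U\right) + 173\right) = 2 + \left(173 + D + U\right) = 175 + D + U$)
$\frac{\left(j{\left(94 \right)} + N{\left(-84,163 \right)}\right) - 25792}{24382} = \frac{\left(\left(10 + 94\right) + \left(175 - 84 + 163\right)\right) - 25792}{24382} = \left(\left(104 + 254\right) - 25792\right) \frac{1}{24382} = \left(358 - 25792\right) \frac{1}{24382} = \left(-25434\right) \frac{1}{24382} = - \frac{12717}{12191}$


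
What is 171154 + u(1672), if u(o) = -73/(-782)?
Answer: 133842501/782 ≈ 1.7115e+5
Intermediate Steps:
u(o) = 73/782 (u(o) = -73*(-1/782) = 73/782)
171154 + u(1672) = 171154 + 73/782 = 133842501/782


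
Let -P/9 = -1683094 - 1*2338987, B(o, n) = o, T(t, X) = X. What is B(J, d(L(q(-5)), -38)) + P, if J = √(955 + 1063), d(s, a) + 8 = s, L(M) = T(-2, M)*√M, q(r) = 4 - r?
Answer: 36198729 + √2018 ≈ 3.6199e+7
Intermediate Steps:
L(M) = M^(3/2) (L(M) = M*√M = M^(3/2))
d(s, a) = -8 + s
J = √2018 ≈ 44.922
P = 36198729 (P = -9*(-1683094 - 1*2338987) = -9*(-1683094 - 2338987) = -9*(-4022081) = 36198729)
B(J, d(L(q(-5)), -38)) + P = √2018 + 36198729 = 36198729 + √2018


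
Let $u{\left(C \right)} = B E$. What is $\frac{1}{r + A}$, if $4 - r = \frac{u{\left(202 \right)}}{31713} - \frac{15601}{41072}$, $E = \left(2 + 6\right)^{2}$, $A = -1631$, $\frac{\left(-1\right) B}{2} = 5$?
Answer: $- \frac{1302516336}{2118673038079} \approx -0.00061478$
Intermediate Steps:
$B = -10$ ($B = \left(-2\right) 5 = -10$)
$E = 64$ ($E = 8^{2} = 64$)
$u{\left(C \right)} = -640$ ($u{\left(C \right)} = \left(-10\right) 64 = -640$)
$r = \frac{5731105937}{1302516336}$ ($r = 4 - \left(- \frac{640}{31713} - \frac{15601}{41072}\right) = 4 - - \frac{521040593}{1302516336} = 4 + \frac{521040593}{1302516336} = \frac{5731105937}{1302516336} \approx 4.4$)
$\frac{1}{r + A} = \frac{1}{\frac{5731105937}{1302516336} - 1631} = \frac{1}{- \frac{2118673038079}{1302516336}} = - \frac{1302516336}{2118673038079}$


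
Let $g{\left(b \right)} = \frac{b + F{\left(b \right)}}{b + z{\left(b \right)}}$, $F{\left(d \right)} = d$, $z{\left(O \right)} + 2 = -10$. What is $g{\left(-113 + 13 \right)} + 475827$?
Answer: $\frac{6661603}{14} \approx 4.7583 \cdot 10^{5}$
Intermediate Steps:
$z{\left(O \right)} = -12$ ($z{\left(O \right)} = -2 - 10 = -12$)
$g{\left(b \right)} = \frac{2 b}{-12 + b}$ ($g{\left(b \right)} = \frac{b + b}{b - 12} = \frac{2 b}{-12 + b}$)
$g{\left(-113 + 13 \right)} + 475827 = \frac{2 \left(-113 + 13\right)}{-12 + \left(-113 + 13\right)} + 475827 = 2 \left(-100\right) \frac{1}{-12 - 100} + 475827 = 2 \left(-100\right) \frac{1}{-112} + 475827 = 2 \left(-100\right) \left(- \frac{1}{112}\right) + 475827 = \frac{25}{14} + 475827 = \frac{6661603}{14}$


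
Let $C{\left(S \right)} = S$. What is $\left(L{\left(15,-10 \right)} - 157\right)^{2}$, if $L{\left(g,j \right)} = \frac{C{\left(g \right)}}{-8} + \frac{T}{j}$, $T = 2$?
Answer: $\frac{40487769}{1600} \approx 25305.0$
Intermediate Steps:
$L{\left(g,j \right)} = \frac{2}{j} - \frac{g}{8}$ ($L{\left(g,j \right)} = \frac{g}{-8} + \frac{2}{j} = g \left(- \frac{1}{8}\right) + \frac{2}{j} = - \frac{g}{8} + \frac{2}{j} = \frac{2}{j} - \frac{g}{8}$)
$\left(L{\left(15,-10 \right)} - 157\right)^{2} = \left(\left(\frac{2}{-10} - \frac{15}{8}\right) - 157\right)^{2} = \left(\left(2 \left(- \frac{1}{10}\right) - \frac{15}{8}\right) - 157\right)^{2} = \left(\left(- \frac{1}{5} - \frac{15}{8}\right) - 157\right)^{2} = \left(- \frac{83}{40} - 157\right)^{2} = \left(- \frac{6363}{40}\right)^{2} = \frac{40487769}{1600}$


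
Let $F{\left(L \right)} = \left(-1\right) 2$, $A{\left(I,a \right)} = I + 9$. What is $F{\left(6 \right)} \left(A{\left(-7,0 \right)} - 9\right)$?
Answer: $14$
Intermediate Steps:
$A{\left(I,a \right)} = 9 + I$
$F{\left(L \right)} = -2$
$F{\left(6 \right)} \left(A{\left(-7,0 \right)} - 9\right) = - 2 \left(\left(9 - 7\right) - 9\right) = - 2 \left(2 - 9\right) = \left(-2\right) \left(-7\right) = 14$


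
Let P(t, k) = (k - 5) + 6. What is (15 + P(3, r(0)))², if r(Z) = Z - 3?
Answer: 169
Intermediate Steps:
r(Z) = -3 + Z
P(t, k) = 1 + k (P(t, k) = (-5 + k) + 6 = 1 + k)
(15 + P(3, r(0)))² = (15 + (1 + (-3 + 0)))² = (15 + (1 - 3))² = (15 - 2)² = 13² = 169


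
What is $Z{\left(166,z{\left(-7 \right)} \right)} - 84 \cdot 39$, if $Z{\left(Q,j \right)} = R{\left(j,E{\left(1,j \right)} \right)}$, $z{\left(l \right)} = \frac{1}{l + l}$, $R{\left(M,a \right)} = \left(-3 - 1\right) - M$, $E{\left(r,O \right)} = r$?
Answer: $- \frac{45919}{14} \approx -3279.9$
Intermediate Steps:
$R{\left(M,a \right)} = -4 - M$ ($R{\left(M,a \right)} = \left(-3 - 1\right) - M = -4 - M$)
$z{\left(l \right)} = \frac{1}{2 l}$
$Z{\left(Q,j \right)} = -4 - j$
$Z{\left(166,z{\left(-7 \right)} \right)} - 84 \cdot 39 = \left(-4 - \frac{1}{2 \left(-7\right)}\right) - 84 \cdot 39 = \left(-4 - \frac{1}{2} \left(- \frac{1}{7}\right)\right) - 3276 = \left(-4 - - \frac{1}{14}\right) - 3276 = \left(-4 + \frac{1}{14}\right) - 3276 = - \frac{55}{14} - 3276 = - \frac{45919}{14}$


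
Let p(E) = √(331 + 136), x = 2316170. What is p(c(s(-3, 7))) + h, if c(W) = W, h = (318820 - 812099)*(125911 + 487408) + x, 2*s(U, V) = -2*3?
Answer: -302535066831 + √467 ≈ -3.0254e+11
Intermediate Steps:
s(U, V) = -3 (s(U, V) = (-2*3)/2 = (½)*(-6) = -3)
h = -302535066831 (h = (318820 - 812099)*(125911 + 487408) + 2316170 = -493279*613319 + 2316170 = -302537383001 + 2316170 = -302535066831)
p(E) = √467
p(c(s(-3, 7))) + h = √467 - 302535066831 = -302535066831 + √467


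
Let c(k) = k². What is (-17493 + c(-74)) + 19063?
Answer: 7046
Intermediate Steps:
(-17493 + c(-74)) + 19063 = (-17493 + (-74)²) + 19063 = (-17493 + 5476) + 19063 = -12017 + 19063 = 7046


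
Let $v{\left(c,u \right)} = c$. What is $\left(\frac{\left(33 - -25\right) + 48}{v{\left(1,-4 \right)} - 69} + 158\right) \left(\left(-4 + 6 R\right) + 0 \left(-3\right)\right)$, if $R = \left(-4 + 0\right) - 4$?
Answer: $- \frac{138294}{17} \approx -8134.9$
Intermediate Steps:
$R = -8$ ($R = -4 - 4 = -8$)
$\left(\frac{\left(33 - -25\right) + 48}{v{\left(1,-4 \right)} - 69} + 158\right) \left(\left(-4 + 6 R\right) + 0 \left(-3\right)\right) = \left(\frac{\left(33 - -25\right) + 48}{1 - 69} + 158\right) \left(\left(-4 + 6 \left(-8\right)\right) + 0 \left(-3\right)\right) = \left(\frac{\left(33 + 25\right) + 48}{-68} + 158\right) \left(\left(-4 - 48\right) + 0\right) = \left(\left(58 + 48\right) \left(- \frac{1}{68}\right) + 158\right) \left(-52 + 0\right) = \left(106 \left(- \frac{1}{68}\right) + 158\right) \left(-52\right) = \left(- \frac{53}{34} + 158\right) \left(-52\right) = \frac{5319}{34} \left(-52\right) = - \frac{138294}{17}$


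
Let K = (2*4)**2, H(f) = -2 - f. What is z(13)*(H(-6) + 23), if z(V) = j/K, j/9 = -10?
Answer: -1215/32 ≈ -37.969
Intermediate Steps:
j = -90 (j = 9*(-10) = -90)
K = 64 (K = 8**2 = 64)
z(V) = -45/32 (z(V) = -90/64 = -90*1/64 = -45/32)
z(13)*(H(-6) + 23) = -45*((-2 - 1*(-6)) + 23)/32 = -45*((-2 + 6) + 23)/32 = -45*(4 + 23)/32 = -45/32*27 = -1215/32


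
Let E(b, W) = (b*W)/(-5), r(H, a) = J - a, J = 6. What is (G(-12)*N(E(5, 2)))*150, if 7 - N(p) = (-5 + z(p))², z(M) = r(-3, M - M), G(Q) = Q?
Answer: -10800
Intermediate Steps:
r(H, a) = 6 - a
E(b, W) = -W*b/5 (E(b, W) = (W*b)*(-⅕) = -W*b/5)
z(M) = 6 (z(M) = 6 - (M - M) = 6 - 1*0 = 6 + 0 = 6)
N(p) = 6 (N(p) = 7 - (-5 + 6)² = 7 - 1*1² = 7 - 1*1 = 7 - 1 = 6)
(G(-12)*N(E(5, 2)))*150 = -12*6*150 = -72*150 = -10800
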